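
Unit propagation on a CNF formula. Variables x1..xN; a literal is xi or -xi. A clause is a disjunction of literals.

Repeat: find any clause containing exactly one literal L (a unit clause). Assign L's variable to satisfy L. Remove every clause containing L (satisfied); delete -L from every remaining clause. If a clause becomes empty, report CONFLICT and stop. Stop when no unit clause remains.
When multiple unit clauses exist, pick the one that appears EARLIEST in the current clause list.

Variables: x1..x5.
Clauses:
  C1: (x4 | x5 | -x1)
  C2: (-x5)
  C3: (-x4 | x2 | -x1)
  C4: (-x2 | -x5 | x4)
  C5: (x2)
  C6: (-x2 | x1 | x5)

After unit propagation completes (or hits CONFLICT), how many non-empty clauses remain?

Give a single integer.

unit clause [-5] forces x5=F; simplify:
  drop 5 from [4, 5, -1] -> [4, -1]
  drop 5 from [-2, 1, 5] -> [-2, 1]
  satisfied 2 clause(s); 4 remain; assigned so far: [5]
unit clause [2] forces x2=T; simplify:
  drop -2 from [-2, 1] -> [1]
  satisfied 2 clause(s); 2 remain; assigned so far: [2, 5]
unit clause [1] forces x1=T; simplify:
  drop -1 from [4, -1] -> [4]
  satisfied 1 clause(s); 1 remain; assigned so far: [1, 2, 5]
unit clause [4] forces x4=T; simplify:
  satisfied 1 clause(s); 0 remain; assigned so far: [1, 2, 4, 5]

Answer: 0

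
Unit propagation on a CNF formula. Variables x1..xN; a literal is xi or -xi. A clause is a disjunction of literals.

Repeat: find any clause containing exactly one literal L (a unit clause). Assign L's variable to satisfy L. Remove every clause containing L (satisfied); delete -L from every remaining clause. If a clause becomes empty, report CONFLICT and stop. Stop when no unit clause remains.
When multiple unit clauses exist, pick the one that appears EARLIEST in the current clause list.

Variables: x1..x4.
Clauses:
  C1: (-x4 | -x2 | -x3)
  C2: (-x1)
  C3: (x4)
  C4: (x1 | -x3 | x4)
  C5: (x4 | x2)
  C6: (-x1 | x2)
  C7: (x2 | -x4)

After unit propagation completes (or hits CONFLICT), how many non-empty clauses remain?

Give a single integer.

unit clause [-1] forces x1=F; simplify:
  drop 1 from [1, -3, 4] -> [-3, 4]
  satisfied 2 clause(s); 5 remain; assigned so far: [1]
unit clause [4] forces x4=T; simplify:
  drop -4 from [-4, -2, -3] -> [-2, -3]
  drop -4 from [2, -4] -> [2]
  satisfied 3 clause(s); 2 remain; assigned so far: [1, 4]
unit clause [2] forces x2=T; simplify:
  drop -2 from [-2, -3] -> [-3]
  satisfied 1 clause(s); 1 remain; assigned so far: [1, 2, 4]
unit clause [-3] forces x3=F; simplify:
  satisfied 1 clause(s); 0 remain; assigned so far: [1, 2, 3, 4]

Answer: 0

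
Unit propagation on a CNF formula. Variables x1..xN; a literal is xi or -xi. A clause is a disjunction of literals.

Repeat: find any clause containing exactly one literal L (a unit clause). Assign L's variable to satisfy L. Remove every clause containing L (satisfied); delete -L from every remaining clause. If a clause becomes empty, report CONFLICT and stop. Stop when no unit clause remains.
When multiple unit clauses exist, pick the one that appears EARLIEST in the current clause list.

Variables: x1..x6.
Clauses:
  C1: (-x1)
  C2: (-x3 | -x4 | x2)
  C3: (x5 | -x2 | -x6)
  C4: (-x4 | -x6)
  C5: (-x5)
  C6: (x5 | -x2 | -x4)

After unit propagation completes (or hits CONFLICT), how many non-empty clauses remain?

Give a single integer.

unit clause [-1] forces x1=F; simplify:
  satisfied 1 clause(s); 5 remain; assigned so far: [1]
unit clause [-5] forces x5=F; simplify:
  drop 5 from [5, -2, -6] -> [-2, -6]
  drop 5 from [5, -2, -4] -> [-2, -4]
  satisfied 1 clause(s); 4 remain; assigned so far: [1, 5]

Answer: 4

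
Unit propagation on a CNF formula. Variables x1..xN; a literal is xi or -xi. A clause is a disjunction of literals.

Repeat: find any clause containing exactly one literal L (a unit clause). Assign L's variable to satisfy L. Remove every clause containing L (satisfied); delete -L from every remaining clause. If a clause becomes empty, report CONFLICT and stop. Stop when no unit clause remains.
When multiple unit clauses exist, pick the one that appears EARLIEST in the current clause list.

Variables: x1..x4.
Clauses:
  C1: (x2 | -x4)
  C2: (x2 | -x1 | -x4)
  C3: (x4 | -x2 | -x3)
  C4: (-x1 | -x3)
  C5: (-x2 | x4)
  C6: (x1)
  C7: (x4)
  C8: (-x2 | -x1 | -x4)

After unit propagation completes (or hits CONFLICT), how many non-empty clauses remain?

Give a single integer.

unit clause [1] forces x1=T; simplify:
  drop -1 from [2, -1, -4] -> [2, -4]
  drop -1 from [-1, -3] -> [-3]
  drop -1 from [-2, -1, -4] -> [-2, -4]
  satisfied 1 clause(s); 7 remain; assigned so far: [1]
unit clause [-3] forces x3=F; simplify:
  satisfied 2 clause(s); 5 remain; assigned so far: [1, 3]
unit clause [4] forces x4=T; simplify:
  drop -4 from [2, -4] -> [2]
  drop -4 from [2, -4] -> [2]
  drop -4 from [-2, -4] -> [-2]
  satisfied 2 clause(s); 3 remain; assigned so far: [1, 3, 4]
unit clause [2] forces x2=T; simplify:
  drop -2 from [-2] -> [] (empty!)
  satisfied 2 clause(s); 1 remain; assigned so far: [1, 2, 3, 4]
CONFLICT (empty clause)

Answer: 0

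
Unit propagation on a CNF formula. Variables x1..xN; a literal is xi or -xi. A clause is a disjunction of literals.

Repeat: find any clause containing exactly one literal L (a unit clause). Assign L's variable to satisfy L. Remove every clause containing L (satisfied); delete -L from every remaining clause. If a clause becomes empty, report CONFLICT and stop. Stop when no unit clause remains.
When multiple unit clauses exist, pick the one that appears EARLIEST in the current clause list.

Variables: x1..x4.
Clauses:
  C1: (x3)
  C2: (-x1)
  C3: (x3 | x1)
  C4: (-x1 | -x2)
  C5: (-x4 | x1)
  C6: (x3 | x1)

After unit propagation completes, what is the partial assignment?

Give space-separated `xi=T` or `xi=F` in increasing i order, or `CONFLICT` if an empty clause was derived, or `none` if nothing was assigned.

unit clause [3] forces x3=T; simplify:
  satisfied 3 clause(s); 3 remain; assigned so far: [3]
unit clause [-1] forces x1=F; simplify:
  drop 1 from [-4, 1] -> [-4]
  satisfied 2 clause(s); 1 remain; assigned so far: [1, 3]
unit clause [-4] forces x4=F; simplify:
  satisfied 1 clause(s); 0 remain; assigned so far: [1, 3, 4]

Answer: x1=F x3=T x4=F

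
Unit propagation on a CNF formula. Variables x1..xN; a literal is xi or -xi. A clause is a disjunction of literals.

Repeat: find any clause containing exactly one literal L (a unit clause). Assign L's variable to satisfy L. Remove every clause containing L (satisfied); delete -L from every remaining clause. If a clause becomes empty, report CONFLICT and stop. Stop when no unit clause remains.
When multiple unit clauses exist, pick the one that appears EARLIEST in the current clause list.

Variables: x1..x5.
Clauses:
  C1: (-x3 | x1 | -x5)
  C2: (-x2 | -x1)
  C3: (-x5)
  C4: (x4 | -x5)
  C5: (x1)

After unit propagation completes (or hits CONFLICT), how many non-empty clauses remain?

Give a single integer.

Answer: 0

Derivation:
unit clause [-5] forces x5=F; simplify:
  satisfied 3 clause(s); 2 remain; assigned so far: [5]
unit clause [1] forces x1=T; simplify:
  drop -1 from [-2, -1] -> [-2]
  satisfied 1 clause(s); 1 remain; assigned so far: [1, 5]
unit clause [-2] forces x2=F; simplify:
  satisfied 1 clause(s); 0 remain; assigned so far: [1, 2, 5]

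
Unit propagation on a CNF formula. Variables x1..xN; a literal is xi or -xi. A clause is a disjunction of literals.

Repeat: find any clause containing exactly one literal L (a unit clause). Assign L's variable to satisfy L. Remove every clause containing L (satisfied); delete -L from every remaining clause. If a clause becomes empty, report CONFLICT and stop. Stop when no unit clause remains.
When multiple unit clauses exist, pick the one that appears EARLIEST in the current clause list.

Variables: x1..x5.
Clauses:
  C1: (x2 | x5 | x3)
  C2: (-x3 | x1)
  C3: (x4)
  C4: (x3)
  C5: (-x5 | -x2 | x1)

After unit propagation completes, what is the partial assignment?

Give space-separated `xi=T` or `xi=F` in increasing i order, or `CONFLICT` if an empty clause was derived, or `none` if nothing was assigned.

Answer: x1=T x3=T x4=T

Derivation:
unit clause [4] forces x4=T; simplify:
  satisfied 1 clause(s); 4 remain; assigned so far: [4]
unit clause [3] forces x3=T; simplify:
  drop -3 from [-3, 1] -> [1]
  satisfied 2 clause(s); 2 remain; assigned so far: [3, 4]
unit clause [1] forces x1=T; simplify:
  satisfied 2 clause(s); 0 remain; assigned so far: [1, 3, 4]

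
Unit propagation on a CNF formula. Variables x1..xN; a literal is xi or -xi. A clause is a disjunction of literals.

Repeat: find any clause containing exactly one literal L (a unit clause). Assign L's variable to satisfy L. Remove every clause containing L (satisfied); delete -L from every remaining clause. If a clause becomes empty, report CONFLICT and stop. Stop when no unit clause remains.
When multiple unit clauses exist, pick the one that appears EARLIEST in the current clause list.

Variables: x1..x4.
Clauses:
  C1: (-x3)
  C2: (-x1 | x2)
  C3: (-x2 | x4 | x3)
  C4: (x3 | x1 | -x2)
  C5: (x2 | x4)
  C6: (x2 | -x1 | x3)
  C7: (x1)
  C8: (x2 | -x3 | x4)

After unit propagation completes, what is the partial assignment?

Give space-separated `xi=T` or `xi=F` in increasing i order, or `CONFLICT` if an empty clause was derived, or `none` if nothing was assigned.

unit clause [-3] forces x3=F; simplify:
  drop 3 from [-2, 4, 3] -> [-2, 4]
  drop 3 from [3, 1, -2] -> [1, -2]
  drop 3 from [2, -1, 3] -> [2, -1]
  satisfied 2 clause(s); 6 remain; assigned so far: [3]
unit clause [1] forces x1=T; simplify:
  drop -1 from [-1, 2] -> [2]
  drop -1 from [2, -1] -> [2]
  satisfied 2 clause(s); 4 remain; assigned so far: [1, 3]
unit clause [2] forces x2=T; simplify:
  drop -2 from [-2, 4] -> [4]
  satisfied 3 clause(s); 1 remain; assigned so far: [1, 2, 3]
unit clause [4] forces x4=T; simplify:
  satisfied 1 clause(s); 0 remain; assigned so far: [1, 2, 3, 4]

Answer: x1=T x2=T x3=F x4=T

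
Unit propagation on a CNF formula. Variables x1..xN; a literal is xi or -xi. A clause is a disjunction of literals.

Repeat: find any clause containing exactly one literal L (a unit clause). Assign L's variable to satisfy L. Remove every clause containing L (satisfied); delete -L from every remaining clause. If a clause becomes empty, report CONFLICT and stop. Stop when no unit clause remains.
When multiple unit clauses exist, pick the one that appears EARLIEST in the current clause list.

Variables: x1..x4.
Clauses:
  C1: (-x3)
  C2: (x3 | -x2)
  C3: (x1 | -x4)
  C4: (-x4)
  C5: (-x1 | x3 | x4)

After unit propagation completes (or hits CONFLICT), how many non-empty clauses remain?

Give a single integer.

unit clause [-3] forces x3=F; simplify:
  drop 3 from [3, -2] -> [-2]
  drop 3 from [-1, 3, 4] -> [-1, 4]
  satisfied 1 clause(s); 4 remain; assigned so far: [3]
unit clause [-2] forces x2=F; simplify:
  satisfied 1 clause(s); 3 remain; assigned so far: [2, 3]
unit clause [-4] forces x4=F; simplify:
  drop 4 from [-1, 4] -> [-1]
  satisfied 2 clause(s); 1 remain; assigned so far: [2, 3, 4]
unit clause [-1] forces x1=F; simplify:
  satisfied 1 clause(s); 0 remain; assigned so far: [1, 2, 3, 4]

Answer: 0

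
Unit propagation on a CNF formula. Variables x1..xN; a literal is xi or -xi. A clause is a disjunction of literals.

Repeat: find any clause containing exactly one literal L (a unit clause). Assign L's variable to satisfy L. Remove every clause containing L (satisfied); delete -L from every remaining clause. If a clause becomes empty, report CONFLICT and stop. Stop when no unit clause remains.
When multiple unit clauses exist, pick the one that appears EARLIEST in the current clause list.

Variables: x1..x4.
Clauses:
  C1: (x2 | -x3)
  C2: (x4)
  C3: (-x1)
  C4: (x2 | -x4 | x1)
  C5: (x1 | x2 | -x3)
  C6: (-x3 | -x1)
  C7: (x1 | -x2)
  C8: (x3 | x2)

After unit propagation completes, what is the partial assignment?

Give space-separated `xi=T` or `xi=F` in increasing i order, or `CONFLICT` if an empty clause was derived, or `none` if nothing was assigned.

Answer: CONFLICT

Derivation:
unit clause [4] forces x4=T; simplify:
  drop -4 from [2, -4, 1] -> [2, 1]
  satisfied 1 clause(s); 7 remain; assigned so far: [4]
unit clause [-1] forces x1=F; simplify:
  drop 1 from [2, 1] -> [2]
  drop 1 from [1, 2, -3] -> [2, -3]
  drop 1 from [1, -2] -> [-2]
  satisfied 2 clause(s); 5 remain; assigned so far: [1, 4]
unit clause [2] forces x2=T; simplify:
  drop -2 from [-2] -> [] (empty!)
  satisfied 4 clause(s); 1 remain; assigned so far: [1, 2, 4]
CONFLICT (empty clause)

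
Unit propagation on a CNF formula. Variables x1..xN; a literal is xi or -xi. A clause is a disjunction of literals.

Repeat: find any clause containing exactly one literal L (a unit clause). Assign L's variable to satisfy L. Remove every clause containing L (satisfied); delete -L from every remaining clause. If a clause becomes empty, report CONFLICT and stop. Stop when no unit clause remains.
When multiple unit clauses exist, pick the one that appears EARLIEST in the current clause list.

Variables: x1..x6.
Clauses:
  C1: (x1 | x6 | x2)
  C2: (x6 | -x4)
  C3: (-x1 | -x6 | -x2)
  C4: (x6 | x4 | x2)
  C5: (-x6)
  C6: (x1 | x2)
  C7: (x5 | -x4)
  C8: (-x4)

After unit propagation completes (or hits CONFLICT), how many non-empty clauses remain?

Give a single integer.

Answer: 0

Derivation:
unit clause [-6] forces x6=F; simplify:
  drop 6 from [1, 6, 2] -> [1, 2]
  drop 6 from [6, -4] -> [-4]
  drop 6 from [6, 4, 2] -> [4, 2]
  satisfied 2 clause(s); 6 remain; assigned so far: [6]
unit clause [-4] forces x4=F; simplify:
  drop 4 from [4, 2] -> [2]
  satisfied 3 clause(s); 3 remain; assigned so far: [4, 6]
unit clause [2] forces x2=T; simplify:
  satisfied 3 clause(s); 0 remain; assigned so far: [2, 4, 6]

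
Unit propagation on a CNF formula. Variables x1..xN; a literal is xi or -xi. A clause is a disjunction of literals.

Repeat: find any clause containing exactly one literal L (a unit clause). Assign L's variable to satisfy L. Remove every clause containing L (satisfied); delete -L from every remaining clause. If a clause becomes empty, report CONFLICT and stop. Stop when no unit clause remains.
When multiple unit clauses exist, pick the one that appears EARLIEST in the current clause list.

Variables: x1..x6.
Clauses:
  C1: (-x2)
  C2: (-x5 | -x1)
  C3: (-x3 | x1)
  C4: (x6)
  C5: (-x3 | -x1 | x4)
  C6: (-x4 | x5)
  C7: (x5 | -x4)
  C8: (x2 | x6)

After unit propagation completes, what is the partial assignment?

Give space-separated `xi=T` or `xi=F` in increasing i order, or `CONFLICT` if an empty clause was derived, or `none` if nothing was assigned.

unit clause [-2] forces x2=F; simplify:
  drop 2 from [2, 6] -> [6]
  satisfied 1 clause(s); 7 remain; assigned so far: [2]
unit clause [6] forces x6=T; simplify:
  satisfied 2 clause(s); 5 remain; assigned so far: [2, 6]

Answer: x2=F x6=T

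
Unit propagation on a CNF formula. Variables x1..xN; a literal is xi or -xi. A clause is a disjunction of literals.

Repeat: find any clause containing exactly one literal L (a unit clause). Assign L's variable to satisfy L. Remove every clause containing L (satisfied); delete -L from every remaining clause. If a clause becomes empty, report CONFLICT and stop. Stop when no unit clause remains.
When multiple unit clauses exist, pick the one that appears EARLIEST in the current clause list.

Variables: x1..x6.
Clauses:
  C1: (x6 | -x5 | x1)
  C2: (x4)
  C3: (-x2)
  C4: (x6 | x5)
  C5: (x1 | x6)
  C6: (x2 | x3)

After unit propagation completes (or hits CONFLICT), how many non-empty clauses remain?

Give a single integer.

unit clause [4] forces x4=T; simplify:
  satisfied 1 clause(s); 5 remain; assigned so far: [4]
unit clause [-2] forces x2=F; simplify:
  drop 2 from [2, 3] -> [3]
  satisfied 1 clause(s); 4 remain; assigned so far: [2, 4]
unit clause [3] forces x3=T; simplify:
  satisfied 1 clause(s); 3 remain; assigned so far: [2, 3, 4]

Answer: 3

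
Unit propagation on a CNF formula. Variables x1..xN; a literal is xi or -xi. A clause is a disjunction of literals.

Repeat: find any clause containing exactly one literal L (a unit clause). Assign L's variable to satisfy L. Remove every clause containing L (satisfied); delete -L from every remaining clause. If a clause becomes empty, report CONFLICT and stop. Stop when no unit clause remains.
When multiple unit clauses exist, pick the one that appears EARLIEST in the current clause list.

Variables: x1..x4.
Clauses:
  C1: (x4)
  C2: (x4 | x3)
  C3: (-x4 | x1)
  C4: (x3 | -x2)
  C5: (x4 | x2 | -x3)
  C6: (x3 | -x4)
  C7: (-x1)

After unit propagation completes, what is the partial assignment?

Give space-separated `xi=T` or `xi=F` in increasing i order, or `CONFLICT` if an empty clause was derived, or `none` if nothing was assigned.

unit clause [4] forces x4=T; simplify:
  drop -4 from [-4, 1] -> [1]
  drop -4 from [3, -4] -> [3]
  satisfied 3 clause(s); 4 remain; assigned so far: [4]
unit clause [1] forces x1=T; simplify:
  drop -1 from [-1] -> [] (empty!)
  satisfied 1 clause(s); 3 remain; assigned so far: [1, 4]
CONFLICT (empty clause)

Answer: CONFLICT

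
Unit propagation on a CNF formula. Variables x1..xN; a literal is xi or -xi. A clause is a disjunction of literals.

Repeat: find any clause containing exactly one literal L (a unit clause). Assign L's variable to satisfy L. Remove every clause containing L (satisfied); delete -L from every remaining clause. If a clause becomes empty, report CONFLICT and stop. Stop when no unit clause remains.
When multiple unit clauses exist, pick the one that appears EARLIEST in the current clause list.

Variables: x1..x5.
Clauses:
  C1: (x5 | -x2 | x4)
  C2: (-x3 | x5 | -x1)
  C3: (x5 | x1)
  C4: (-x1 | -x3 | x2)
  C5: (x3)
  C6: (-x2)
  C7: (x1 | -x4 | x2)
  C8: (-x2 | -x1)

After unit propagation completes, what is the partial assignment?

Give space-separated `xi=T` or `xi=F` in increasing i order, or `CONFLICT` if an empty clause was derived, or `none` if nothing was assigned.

Answer: x1=F x2=F x3=T x4=F x5=T

Derivation:
unit clause [3] forces x3=T; simplify:
  drop -3 from [-3, 5, -1] -> [5, -1]
  drop -3 from [-1, -3, 2] -> [-1, 2]
  satisfied 1 clause(s); 7 remain; assigned so far: [3]
unit clause [-2] forces x2=F; simplify:
  drop 2 from [-1, 2] -> [-1]
  drop 2 from [1, -4, 2] -> [1, -4]
  satisfied 3 clause(s); 4 remain; assigned so far: [2, 3]
unit clause [-1] forces x1=F; simplify:
  drop 1 from [5, 1] -> [5]
  drop 1 from [1, -4] -> [-4]
  satisfied 2 clause(s); 2 remain; assigned so far: [1, 2, 3]
unit clause [5] forces x5=T; simplify:
  satisfied 1 clause(s); 1 remain; assigned so far: [1, 2, 3, 5]
unit clause [-4] forces x4=F; simplify:
  satisfied 1 clause(s); 0 remain; assigned so far: [1, 2, 3, 4, 5]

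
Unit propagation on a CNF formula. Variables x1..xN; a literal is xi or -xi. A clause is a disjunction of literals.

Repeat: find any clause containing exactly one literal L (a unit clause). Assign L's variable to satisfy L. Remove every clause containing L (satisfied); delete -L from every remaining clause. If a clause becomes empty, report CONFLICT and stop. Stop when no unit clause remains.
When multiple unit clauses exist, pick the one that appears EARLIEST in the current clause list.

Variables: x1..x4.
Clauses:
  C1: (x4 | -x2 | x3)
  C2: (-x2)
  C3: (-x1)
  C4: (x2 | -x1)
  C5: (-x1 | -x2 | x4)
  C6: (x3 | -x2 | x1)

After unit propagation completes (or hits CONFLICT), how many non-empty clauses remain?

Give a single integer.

unit clause [-2] forces x2=F; simplify:
  drop 2 from [2, -1] -> [-1]
  satisfied 4 clause(s); 2 remain; assigned so far: [2]
unit clause [-1] forces x1=F; simplify:
  satisfied 2 clause(s); 0 remain; assigned so far: [1, 2]

Answer: 0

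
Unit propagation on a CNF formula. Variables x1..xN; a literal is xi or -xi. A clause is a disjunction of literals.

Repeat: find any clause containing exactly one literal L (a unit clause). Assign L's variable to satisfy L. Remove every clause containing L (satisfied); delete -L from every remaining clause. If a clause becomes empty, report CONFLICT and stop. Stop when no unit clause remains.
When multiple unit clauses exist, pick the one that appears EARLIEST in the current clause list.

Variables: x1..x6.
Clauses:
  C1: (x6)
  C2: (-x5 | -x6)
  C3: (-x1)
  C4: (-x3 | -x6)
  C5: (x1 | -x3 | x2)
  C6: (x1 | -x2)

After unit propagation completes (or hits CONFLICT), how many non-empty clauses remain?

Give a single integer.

Answer: 0

Derivation:
unit clause [6] forces x6=T; simplify:
  drop -6 from [-5, -6] -> [-5]
  drop -6 from [-3, -6] -> [-3]
  satisfied 1 clause(s); 5 remain; assigned so far: [6]
unit clause [-5] forces x5=F; simplify:
  satisfied 1 clause(s); 4 remain; assigned so far: [5, 6]
unit clause [-1] forces x1=F; simplify:
  drop 1 from [1, -3, 2] -> [-3, 2]
  drop 1 from [1, -2] -> [-2]
  satisfied 1 clause(s); 3 remain; assigned so far: [1, 5, 6]
unit clause [-3] forces x3=F; simplify:
  satisfied 2 clause(s); 1 remain; assigned so far: [1, 3, 5, 6]
unit clause [-2] forces x2=F; simplify:
  satisfied 1 clause(s); 0 remain; assigned so far: [1, 2, 3, 5, 6]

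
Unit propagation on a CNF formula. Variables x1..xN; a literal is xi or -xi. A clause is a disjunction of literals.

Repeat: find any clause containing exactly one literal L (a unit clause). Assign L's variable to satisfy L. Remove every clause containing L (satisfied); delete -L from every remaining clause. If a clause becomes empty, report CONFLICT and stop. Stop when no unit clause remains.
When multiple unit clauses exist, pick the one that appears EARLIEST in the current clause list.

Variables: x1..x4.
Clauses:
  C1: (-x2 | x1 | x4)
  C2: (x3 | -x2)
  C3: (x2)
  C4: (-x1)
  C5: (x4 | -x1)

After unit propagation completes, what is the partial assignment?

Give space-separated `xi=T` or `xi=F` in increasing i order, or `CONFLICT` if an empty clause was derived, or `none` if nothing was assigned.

Answer: x1=F x2=T x3=T x4=T

Derivation:
unit clause [2] forces x2=T; simplify:
  drop -2 from [-2, 1, 4] -> [1, 4]
  drop -2 from [3, -2] -> [3]
  satisfied 1 clause(s); 4 remain; assigned so far: [2]
unit clause [3] forces x3=T; simplify:
  satisfied 1 clause(s); 3 remain; assigned so far: [2, 3]
unit clause [-1] forces x1=F; simplify:
  drop 1 from [1, 4] -> [4]
  satisfied 2 clause(s); 1 remain; assigned so far: [1, 2, 3]
unit clause [4] forces x4=T; simplify:
  satisfied 1 clause(s); 0 remain; assigned so far: [1, 2, 3, 4]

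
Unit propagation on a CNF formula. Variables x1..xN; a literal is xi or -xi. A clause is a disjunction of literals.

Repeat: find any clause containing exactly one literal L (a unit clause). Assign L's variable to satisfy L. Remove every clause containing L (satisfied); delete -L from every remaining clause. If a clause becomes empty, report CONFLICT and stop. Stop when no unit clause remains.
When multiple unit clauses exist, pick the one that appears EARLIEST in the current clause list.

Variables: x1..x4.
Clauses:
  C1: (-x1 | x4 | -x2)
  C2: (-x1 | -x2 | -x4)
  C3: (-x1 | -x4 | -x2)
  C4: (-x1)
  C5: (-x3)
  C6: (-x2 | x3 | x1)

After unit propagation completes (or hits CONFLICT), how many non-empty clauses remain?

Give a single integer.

unit clause [-1] forces x1=F; simplify:
  drop 1 from [-2, 3, 1] -> [-2, 3]
  satisfied 4 clause(s); 2 remain; assigned so far: [1]
unit clause [-3] forces x3=F; simplify:
  drop 3 from [-2, 3] -> [-2]
  satisfied 1 clause(s); 1 remain; assigned so far: [1, 3]
unit clause [-2] forces x2=F; simplify:
  satisfied 1 clause(s); 0 remain; assigned so far: [1, 2, 3]

Answer: 0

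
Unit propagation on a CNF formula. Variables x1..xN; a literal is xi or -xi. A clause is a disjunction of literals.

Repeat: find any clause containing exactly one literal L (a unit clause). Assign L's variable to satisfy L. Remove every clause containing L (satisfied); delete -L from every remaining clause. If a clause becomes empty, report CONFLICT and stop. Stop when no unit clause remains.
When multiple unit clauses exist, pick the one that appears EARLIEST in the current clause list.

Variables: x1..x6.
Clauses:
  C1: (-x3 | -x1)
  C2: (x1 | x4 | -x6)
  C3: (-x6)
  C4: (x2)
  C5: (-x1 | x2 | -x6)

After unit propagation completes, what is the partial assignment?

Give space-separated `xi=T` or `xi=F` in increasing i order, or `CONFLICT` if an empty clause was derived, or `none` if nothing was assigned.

Answer: x2=T x6=F

Derivation:
unit clause [-6] forces x6=F; simplify:
  satisfied 3 clause(s); 2 remain; assigned so far: [6]
unit clause [2] forces x2=T; simplify:
  satisfied 1 clause(s); 1 remain; assigned so far: [2, 6]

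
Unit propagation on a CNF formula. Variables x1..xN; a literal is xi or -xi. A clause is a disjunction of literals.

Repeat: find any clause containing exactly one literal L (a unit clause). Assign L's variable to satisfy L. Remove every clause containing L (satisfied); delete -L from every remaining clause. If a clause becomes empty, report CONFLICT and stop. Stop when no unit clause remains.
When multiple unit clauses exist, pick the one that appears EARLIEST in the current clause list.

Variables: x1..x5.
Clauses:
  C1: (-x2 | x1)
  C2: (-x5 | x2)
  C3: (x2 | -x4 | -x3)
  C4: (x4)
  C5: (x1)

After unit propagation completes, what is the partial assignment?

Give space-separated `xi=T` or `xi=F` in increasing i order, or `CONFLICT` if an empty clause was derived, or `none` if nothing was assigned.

Answer: x1=T x4=T

Derivation:
unit clause [4] forces x4=T; simplify:
  drop -4 from [2, -4, -3] -> [2, -3]
  satisfied 1 clause(s); 4 remain; assigned so far: [4]
unit clause [1] forces x1=T; simplify:
  satisfied 2 clause(s); 2 remain; assigned so far: [1, 4]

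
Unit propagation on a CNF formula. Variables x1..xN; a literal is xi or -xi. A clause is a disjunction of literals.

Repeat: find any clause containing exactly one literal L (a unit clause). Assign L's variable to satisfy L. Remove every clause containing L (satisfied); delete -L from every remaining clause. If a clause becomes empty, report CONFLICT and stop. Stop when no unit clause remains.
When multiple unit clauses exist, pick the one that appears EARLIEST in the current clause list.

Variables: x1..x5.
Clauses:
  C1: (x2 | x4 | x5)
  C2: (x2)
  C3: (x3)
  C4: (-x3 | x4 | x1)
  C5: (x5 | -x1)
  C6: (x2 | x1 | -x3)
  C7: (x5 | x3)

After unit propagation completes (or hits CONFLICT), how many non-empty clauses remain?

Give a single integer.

unit clause [2] forces x2=T; simplify:
  satisfied 3 clause(s); 4 remain; assigned so far: [2]
unit clause [3] forces x3=T; simplify:
  drop -3 from [-3, 4, 1] -> [4, 1]
  satisfied 2 clause(s); 2 remain; assigned so far: [2, 3]

Answer: 2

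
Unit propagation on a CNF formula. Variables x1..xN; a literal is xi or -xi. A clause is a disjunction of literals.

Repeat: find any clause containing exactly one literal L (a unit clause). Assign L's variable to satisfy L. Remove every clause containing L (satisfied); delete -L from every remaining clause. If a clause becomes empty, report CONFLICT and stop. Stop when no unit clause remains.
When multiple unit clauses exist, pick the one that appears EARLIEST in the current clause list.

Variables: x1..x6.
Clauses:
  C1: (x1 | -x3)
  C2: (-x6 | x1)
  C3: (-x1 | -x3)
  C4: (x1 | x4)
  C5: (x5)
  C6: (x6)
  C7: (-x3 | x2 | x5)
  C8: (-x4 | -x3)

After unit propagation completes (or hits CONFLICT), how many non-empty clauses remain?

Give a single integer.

unit clause [5] forces x5=T; simplify:
  satisfied 2 clause(s); 6 remain; assigned so far: [5]
unit clause [6] forces x6=T; simplify:
  drop -6 from [-6, 1] -> [1]
  satisfied 1 clause(s); 5 remain; assigned so far: [5, 6]
unit clause [1] forces x1=T; simplify:
  drop -1 from [-1, -3] -> [-3]
  satisfied 3 clause(s); 2 remain; assigned so far: [1, 5, 6]
unit clause [-3] forces x3=F; simplify:
  satisfied 2 clause(s); 0 remain; assigned so far: [1, 3, 5, 6]

Answer: 0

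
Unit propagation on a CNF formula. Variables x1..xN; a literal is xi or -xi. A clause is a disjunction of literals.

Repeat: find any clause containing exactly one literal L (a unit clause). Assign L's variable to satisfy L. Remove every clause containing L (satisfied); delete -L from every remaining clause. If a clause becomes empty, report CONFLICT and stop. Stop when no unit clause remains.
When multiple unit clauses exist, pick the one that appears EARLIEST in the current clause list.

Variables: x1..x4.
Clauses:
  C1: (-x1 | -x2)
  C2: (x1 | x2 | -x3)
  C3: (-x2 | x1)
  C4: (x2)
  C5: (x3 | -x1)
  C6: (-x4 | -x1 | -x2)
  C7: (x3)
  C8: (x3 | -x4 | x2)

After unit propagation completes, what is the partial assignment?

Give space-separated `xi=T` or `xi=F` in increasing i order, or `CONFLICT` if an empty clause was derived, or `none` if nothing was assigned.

Answer: CONFLICT

Derivation:
unit clause [2] forces x2=T; simplify:
  drop -2 from [-1, -2] -> [-1]
  drop -2 from [-2, 1] -> [1]
  drop -2 from [-4, -1, -2] -> [-4, -1]
  satisfied 3 clause(s); 5 remain; assigned so far: [2]
unit clause [-1] forces x1=F; simplify:
  drop 1 from [1] -> [] (empty!)
  satisfied 3 clause(s); 2 remain; assigned so far: [1, 2]
CONFLICT (empty clause)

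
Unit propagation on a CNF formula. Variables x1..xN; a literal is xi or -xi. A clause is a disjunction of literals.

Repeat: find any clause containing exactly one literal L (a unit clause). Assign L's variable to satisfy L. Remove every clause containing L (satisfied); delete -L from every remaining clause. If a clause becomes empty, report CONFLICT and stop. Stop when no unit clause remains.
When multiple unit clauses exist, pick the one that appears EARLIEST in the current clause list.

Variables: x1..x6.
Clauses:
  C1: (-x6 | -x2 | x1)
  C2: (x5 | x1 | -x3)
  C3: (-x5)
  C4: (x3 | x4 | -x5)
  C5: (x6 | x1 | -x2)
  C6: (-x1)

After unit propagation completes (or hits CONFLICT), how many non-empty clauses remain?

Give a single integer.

unit clause [-5] forces x5=F; simplify:
  drop 5 from [5, 1, -3] -> [1, -3]
  satisfied 2 clause(s); 4 remain; assigned so far: [5]
unit clause [-1] forces x1=F; simplify:
  drop 1 from [-6, -2, 1] -> [-6, -2]
  drop 1 from [1, -3] -> [-3]
  drop 1 from [6, 1, -2] -> [6, -2]
  satisfied 1 clause(s); 3 remain; assigned so far: [1, 5]
unit clause [-3] forces x3=F; simplify:
  satisfied 1 clause(s); 2 remain; assigned so far: [1, 3, 5]

Answer: 2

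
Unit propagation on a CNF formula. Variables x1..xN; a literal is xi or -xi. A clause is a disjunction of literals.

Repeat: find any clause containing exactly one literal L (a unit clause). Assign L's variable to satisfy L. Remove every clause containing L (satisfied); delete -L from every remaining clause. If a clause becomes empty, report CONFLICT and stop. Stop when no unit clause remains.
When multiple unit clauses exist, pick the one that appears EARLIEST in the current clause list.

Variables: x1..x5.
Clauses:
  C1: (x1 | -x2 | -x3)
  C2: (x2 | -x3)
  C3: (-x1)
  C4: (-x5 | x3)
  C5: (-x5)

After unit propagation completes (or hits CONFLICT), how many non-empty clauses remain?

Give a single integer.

Answer: 2

Derivation:
unit clause [-1] forces x1=F; simplify:
  drop 1 from [1, -2, -3] -> [-2, -3]
  satisfied 1 clause(s); 4 remain; assigned so far: [1]
unit clause [-5] forces x5=F; simplify:
  satisfied 2 clause(s); 2 remain; assigned so far: [1, 5]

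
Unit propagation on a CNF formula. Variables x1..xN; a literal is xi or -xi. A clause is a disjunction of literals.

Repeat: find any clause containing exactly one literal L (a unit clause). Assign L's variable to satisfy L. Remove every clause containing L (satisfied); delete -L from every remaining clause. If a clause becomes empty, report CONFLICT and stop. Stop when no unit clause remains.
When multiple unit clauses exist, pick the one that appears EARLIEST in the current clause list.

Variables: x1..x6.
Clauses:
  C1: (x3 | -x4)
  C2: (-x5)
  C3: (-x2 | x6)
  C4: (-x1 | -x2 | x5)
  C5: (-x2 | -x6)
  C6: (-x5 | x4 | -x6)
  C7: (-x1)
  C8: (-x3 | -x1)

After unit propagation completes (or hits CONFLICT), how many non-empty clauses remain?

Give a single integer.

Answer: 3

Derivation:
unit clause [-5] forces x5=F; simplify:
  drop 5 from [-1, -2, 5] -> [-1, -2]
  satisfied 2 clause(s); 6 remain; assigned so far: [5]
unit clause [-1] forces x1=F; simplify:
  satisfied 3 clause(s); 3 remain; assigned so far: [1, 5]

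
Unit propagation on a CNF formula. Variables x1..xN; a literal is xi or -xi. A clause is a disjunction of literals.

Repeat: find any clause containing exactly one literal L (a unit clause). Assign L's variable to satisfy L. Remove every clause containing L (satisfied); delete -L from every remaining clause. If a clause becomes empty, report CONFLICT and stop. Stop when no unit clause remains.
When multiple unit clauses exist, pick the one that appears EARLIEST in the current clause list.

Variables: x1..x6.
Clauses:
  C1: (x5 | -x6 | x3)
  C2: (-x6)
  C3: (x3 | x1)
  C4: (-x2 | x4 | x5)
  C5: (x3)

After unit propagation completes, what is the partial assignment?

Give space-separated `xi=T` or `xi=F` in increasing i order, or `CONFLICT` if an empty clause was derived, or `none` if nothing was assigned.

Answer: x3=T x6=F

Derivation:
unit clause [-6] forces x6=F; simplify:
  satisfied 2 clause(s); 3 remain; assigned so far: [6]
unit clause [3] forces x3=T; simplify:
  satisfied 2 clause(s); 1 remain; assigned so far: [3, 6]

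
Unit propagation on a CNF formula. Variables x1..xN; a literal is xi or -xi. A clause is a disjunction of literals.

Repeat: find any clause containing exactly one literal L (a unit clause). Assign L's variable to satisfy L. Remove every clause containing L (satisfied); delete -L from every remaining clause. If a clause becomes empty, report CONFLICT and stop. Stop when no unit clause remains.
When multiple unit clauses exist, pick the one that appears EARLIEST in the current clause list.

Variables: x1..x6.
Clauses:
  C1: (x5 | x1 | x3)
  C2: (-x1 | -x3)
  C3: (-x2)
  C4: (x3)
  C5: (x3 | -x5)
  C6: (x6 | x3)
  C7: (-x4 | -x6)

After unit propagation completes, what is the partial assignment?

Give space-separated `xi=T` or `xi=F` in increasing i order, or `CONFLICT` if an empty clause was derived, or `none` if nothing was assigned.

unit clause [-2] forces x2=F; simplify:
  satisfied 1 clause(s); 6 remain; assigned so far: [2]
unit clause [3] forces x3=T; simplify:
  drop -3 from [-1, -3] -> [-1]
  satisfied 4 clause(s); 2 remain; assigned so far: [2, 3]
unit clause [-1] forces x1=F; simplify:
  satisfied 1 clause(s); 1 remain; assigned so far: [1, 2, 3]

Answer: x1=F x2=F x3=T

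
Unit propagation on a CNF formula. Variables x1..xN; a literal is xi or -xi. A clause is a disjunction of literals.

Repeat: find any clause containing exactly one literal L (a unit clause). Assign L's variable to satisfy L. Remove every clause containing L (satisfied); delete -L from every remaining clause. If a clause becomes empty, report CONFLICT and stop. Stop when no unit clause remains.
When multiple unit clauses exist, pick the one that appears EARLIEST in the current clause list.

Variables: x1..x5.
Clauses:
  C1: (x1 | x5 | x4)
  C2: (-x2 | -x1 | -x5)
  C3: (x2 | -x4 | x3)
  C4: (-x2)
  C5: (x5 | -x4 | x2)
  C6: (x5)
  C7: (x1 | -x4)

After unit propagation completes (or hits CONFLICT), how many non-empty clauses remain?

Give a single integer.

unit clause [-2] forces x2=F; simplify:
  drop 2 from [2, -4, 3] -> [-4, 3]
  drop 2 from [5, -4, 2] -> [5, -4]
  satisfied 2 clause(s); 5 remain; assigned so far: [2]
unit clause [5] forces x5=T; simplify:
  satisfied 3 clause(s); 2 remain; assigned so far: [2, 5]

Answer: 2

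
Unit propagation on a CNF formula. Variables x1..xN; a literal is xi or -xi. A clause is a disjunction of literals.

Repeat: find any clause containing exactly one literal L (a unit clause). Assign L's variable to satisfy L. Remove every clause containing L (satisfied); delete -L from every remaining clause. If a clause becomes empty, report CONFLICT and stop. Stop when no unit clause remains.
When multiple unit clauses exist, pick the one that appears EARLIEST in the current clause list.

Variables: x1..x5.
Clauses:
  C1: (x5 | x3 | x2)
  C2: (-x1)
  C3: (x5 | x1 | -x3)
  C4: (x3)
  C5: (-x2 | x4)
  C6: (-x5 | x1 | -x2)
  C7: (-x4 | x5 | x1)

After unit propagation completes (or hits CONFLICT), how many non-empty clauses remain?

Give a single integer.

Answer: 0

Derivation:
unit clause [-1] forces x1=F; simplify:
  drop 1 from [5, 1, -3] -> [5, -3]
  drop 1 from [-5, 1, -2] -> [-5, -2]
  drop 1 from [-4, 5, 1] -> [-4, 5]
  satisfied 1 clause(s); 6 remain; assigned so far: [1]
unit clause [3] forces x3=T; simplify:
  drop -3 from [5, -3] -> [5]
  satisfied 2 clause(s); 4 remain; assigned so far: [1, 3]
unit clause [5] forces x5=T; simplify:
  drop -5 from [-5, -2] -> [-2]
  satisfied 2 clause(s); 2 remain; assigned so far: [1, 3, 5]
unit clause [-2] forces x2=F; simplify:
  satisfied 2 clause(s); 0 remain; assigned so far: [1, 2, 3, 5]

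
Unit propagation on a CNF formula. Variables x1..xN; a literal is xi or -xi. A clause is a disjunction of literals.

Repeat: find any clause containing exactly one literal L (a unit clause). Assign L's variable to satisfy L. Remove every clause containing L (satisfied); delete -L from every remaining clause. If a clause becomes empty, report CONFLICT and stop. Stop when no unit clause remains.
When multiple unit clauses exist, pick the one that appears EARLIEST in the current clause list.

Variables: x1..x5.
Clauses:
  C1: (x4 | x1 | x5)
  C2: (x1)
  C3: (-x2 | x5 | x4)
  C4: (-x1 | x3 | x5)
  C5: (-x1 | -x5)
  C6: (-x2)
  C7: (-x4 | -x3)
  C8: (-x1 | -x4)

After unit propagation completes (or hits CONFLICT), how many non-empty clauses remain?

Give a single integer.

Answer: 0

Derivation:
unit clause [1] forces x1=T; simplify:
  drop -1 from [-1, 3, 5] -> [3, 5]
  drop -1 from [-1, -5] -> [-5]
  drop -1 from [-1, -4] -> [-4]
  satisfied 2 clause(s); 6 remain; assigned so far: [1]
unit clause [-5] forces x5=F; simplify:
  drop 5 from [-2, 5, 4] -> [-2, 4]
  drop 5 from [3, 5] -> [3]
  satisfied 1 clause(s); 5 remain; assigned so far: [1, 5]
unit clause [3] forces x3=T; simplify:
  drop -3 from [-4, -3] -> [-4]
  satisfied 1 clause(s); 4 remain; assigned so far: [1, 3, 5]
unit clause [-2] forces x2=F; simplify:
  satisfied 2 clause(s); 2 remain; assigned so far: [1, 2, 3, 5]
unit clause [-4] forces x4=F; simplify:
  satisfied 2 clause(s); 0 remain; assigned so far: [1, 2, 3, 4, 5]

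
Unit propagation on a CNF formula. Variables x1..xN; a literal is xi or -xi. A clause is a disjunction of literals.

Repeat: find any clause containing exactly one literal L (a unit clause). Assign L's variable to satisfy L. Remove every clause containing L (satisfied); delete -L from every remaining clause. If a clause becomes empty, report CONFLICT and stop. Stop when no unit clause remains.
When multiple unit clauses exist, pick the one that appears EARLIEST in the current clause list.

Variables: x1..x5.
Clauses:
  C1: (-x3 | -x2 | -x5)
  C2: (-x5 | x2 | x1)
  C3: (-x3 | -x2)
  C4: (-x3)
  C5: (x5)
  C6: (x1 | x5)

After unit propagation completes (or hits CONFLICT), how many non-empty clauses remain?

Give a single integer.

Answer: 1

Derivation:
unit clause [-3] forces x3=F; simplify:
  satisfied 3 clause(s); 3 remain; assigned so far: [3]
unit clause [5] forces x5=T; simplify:
  drop -5 from [-5, 2, 1] -> [2, 1]
  satisfied 2 clause(s); 1 remain; assigned so far: [3, 5]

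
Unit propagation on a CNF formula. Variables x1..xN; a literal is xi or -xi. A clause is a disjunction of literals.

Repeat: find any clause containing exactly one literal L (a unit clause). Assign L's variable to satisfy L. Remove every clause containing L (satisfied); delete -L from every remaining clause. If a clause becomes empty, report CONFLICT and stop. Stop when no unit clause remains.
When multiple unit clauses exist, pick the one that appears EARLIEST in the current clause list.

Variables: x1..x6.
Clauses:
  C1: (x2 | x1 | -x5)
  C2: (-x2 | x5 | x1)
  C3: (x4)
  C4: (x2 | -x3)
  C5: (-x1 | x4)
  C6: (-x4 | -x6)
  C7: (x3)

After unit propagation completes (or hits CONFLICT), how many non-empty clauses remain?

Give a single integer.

Answer: 1

Derivation:
unit clause [4] forces x4=T; simplify:
  drop -4 from [-4, -6] -> [-6]
  satisfied 2 clause(s); 5 remain; assigned so far: [4]
unit clause [-6] forces x6=F; simplify:
  satisfied 1 clause(s); 4 remain; assigned so far: [4, 6]
unit clause [3] forces x3=T; simplify:
  drop -3 from [2, -3] -> [2]
  satisfied 1 clause(s); 3 remain; assigned so far: [3, 4, 6]
unit clause [2] forces x2=T; simplify:
  drop -2 from [-2, 5, 1] -> [5, 1]
  satisfied 2 clause(s); 1 remain; assigned so far: [2, 3, 4, 6]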